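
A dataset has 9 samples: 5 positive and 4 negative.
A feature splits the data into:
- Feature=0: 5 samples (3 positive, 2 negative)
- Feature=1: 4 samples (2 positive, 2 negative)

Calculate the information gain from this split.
0.0072 bits

Information Gain = H(Y) - H(Y|Feature)

Before split:
P(positive) = 5/9 = 0.5556
H(Y) = 0.9911 bits

After split:
Feature=0: H = 0.9710 bits (weight = 5/9)
Feature=1: H = 1.0000 bits (weight = 4/9)
H(Y|Feature) = (5/9)×0.9710 + (4/9)×1.0000 = 0.9839 bits

Information Gain = 0.9911 - 0.9839 = 0.0072 bits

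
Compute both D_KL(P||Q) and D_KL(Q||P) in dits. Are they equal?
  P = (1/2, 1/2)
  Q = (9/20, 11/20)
D_KL(P||Q) = 0.0022, D_KL(Q||P) = 0.0022

KL divergence is not symmetric: D_KL(P||Q) ≠ D_KL(Q||P) in general.

D_KL(P||Q) = 0.0022 dits
D_KL(Q||P) = 0.0022 dits

In this case they happen to be equal (to 4 decimal places).

This asymmetry is why KL divergence is not a true distance metric.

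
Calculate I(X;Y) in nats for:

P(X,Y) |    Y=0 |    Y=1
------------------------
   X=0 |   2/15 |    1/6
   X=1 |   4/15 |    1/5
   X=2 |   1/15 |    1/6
0.0265 nats

Mutual information: I(X;Y) = H(X) + H(Y) - H(X,Y)

Marginals:
P(X) = (3/10, 7/15, 7/30), H(X) = 1.0564 nats
P(Y) = (7/15, 8/15), H(Y) = 0.6909 nats

Joint entropy: H(X,Y) = 1.7208 nats

I(X;Y) = 1.0564 + 0.6909 - 1.7208 = 0.0265 nats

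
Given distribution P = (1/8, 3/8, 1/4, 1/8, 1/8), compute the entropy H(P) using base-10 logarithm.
0.6489 dits

Shannon entropy is H(X) = -Σ p(x) log p(x).

For P = (1/8, 3/8, 1/4, 1/8, 1/8):
H = -1/8 × log_10(1/8) -3/8 × log_10(3/8) -1/4 × log_10(1/4) -1/8 × log_10(1/8) -1/8 × log_10(1/8)
H = 0.6489 dits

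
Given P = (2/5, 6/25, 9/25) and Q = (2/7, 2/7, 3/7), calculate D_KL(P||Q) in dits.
0.0130 dits

KL divergence: D_KL(P||Q) = Σ p(x) log(p(x)/q(x))

Computing term by term:
  x=0: 2/5 × log_10[(2/5)/(2/7)] = 2/5 × 0.1461 = 0.0585
  x=1: 6/25 × log_10[(6/25)/(2/7)] = 6/25 × -0.0757 = -0.0182
  x=2: 9/25 × log_10[(9/25)/(3/7)] = 9/25 × -0.0757 = -0.0273

D_KL(P||Q) = 0.0130 dits

Note: KL divergence is always non-negative and equals 0 iff P = Q.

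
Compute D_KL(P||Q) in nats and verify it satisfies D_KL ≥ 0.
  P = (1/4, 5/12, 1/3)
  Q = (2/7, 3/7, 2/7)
0.0063 nats

KL divergence satisfies the Gibbs inequality: D_KL(P||Q) ≥ 0 for all distributions P, Q.

D_KL(P||Q) = Σ p(x) log(p(x)/q(x))
Term by term:
  x=0: 1/4 × log_e[(1/4)/(2/7)] = -0.0334
  x=1: 5/12 × log_e[(5/12)/(3/7)] = -0.0117
  x=2: 1/3 × log_e[(1/3)/(2/7)] = 0.0514
D_KL(P||Q) = 0.0063 nats

D_KL(P||Q) = 0.0063 ≥ 0 ✓

This non-negativity is a fundamental property: relative entropy cannot be negative because it measures how different Q is from P.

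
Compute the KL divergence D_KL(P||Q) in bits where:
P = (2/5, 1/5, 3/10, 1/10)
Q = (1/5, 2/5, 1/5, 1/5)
0.2755 bits

KL divergence: D_KL(P||Q) = Σ p(x) log(p(x)/q(x))

Computing term by term:
  x=0: 2/5 × log_2[(2/5)/(1/5)] = 2/5 × 1.0000 = 0.4000
  x=1: 1/5 × log_2[(1/5)/(2/5)] = 1/5 × -1.0000 = -0.2000
  x=2: 3/10 × log_2[(3/10)/(1/5)] = 3/10 × 0.5850 = 0.1755
  x=3: 1/10 × log_2[(1/10)/(1/5)] = 1/10 × -1.0000 = -0.1000

D_KL(P||Q) = 0.2755 bits

Note: KL divergence is always non-negative and equals 0 iff P = Q.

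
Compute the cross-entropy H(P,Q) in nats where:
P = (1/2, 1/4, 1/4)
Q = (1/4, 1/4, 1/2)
1.2130 nats

Cross-entropy: H(P,Q) = -Σ p(x) log q(x)

Alternatively: H(P,Q) = H(P) + D_KL(P||Q)
H(P) = 1.0397 nats
D_KL(P||Q) = 0.1733 nats

H(P,Q) = 1.0397 + 0.1733 = 1.2130 nats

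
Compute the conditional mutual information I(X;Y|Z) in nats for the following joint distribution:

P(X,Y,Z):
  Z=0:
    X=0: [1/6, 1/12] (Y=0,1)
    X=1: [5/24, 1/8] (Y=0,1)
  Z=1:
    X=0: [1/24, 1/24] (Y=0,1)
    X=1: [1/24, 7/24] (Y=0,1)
0.0257 nats

Conditional mutual information: I(X;Y|Z) = H(X|Z) + H(Y|Z) - H(X,Y|Z)

H(Z) = 0.6792
H(X,Z) = 1.2861 → H(X|Z) = 0.6069
H(Y,Z) = 1.2679 → H(Y|Z) = 0.5887
H(X,Y,Z) = 1.8491 → H(X,Y|Z) = 1.1699

I(X;Y|Z) = 0.6069 + 0.5887 - 1.1699 = 0.0257 nats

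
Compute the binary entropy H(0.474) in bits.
0.9980 bits

The binary entropy function is:
H(p) = -p log(p) - (1-p) log(1-p)

H(0.474) = -0.474 × log_2(0.474) - 0.526 × log_2(0.526)
H(0.474) = 0.9980 bits

Note: Binary entropy is maximized at p=0.5 (H=1 bit) and minimized at p=0 or p=1 (H=0).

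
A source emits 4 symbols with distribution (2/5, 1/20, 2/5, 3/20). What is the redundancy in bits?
0.3158 bits

Redundancy measures how far a source is from maximum entropy:
R = H_max - H(X)

Maximum entropy for 4 symbols: H_max = log_2(4) = 2.0000 bits
Actual entropy: H(X) = 1.6842 bits
Redundancy: R = 2.0000 - 1.6842 = 0.3158 bits

This redundancy represents potential for compression: the source could be compressed by 0.3158 bits per symbol.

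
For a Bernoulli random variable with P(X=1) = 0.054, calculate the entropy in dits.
0.0913 dits

The binary entropy function is:
H(p) = -p log(p) - (1-p) log(1-p)

H(0.054) = -0.054 × log_10(0.054) - 0.946 × log_10(0.946)
H(0.054) = 0.0913 dits

Note: Binary entropy is maximized at p=0.5 (H=1 bit) and minimized at p=0 or p=1 (H=0).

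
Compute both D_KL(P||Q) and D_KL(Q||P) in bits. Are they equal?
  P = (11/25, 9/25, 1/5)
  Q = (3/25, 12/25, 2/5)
D_KL(P||Q) = 0.4754, D_KL(Q||P) = 0.3743

KL divergence is not symmetric: D_KL(P||Q) ≠ D_KL(Q||P) in general.

D_KL(P||Q) = 0.4754 bits
D_KL(Q||P) = 0.3743 bits

No, they are not equal!

This asymmetry is why KL divergence is not a true distance metric.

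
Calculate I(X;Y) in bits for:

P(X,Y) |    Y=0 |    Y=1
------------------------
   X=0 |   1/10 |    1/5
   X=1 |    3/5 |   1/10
0.1916 bits

Mutual information: I(X;Y) = H(X) + H(Y) - H(X,Y)

Marginals:
P(X) = (3/10, 7/10), H(X) = 0.8813 bits
P(Y) = (7/10, 3/10), H(Y) = 0.8813 bits

Joint entropy: H(X,Y) = 1.5710 bits

I(X;Y) = 0.8813 + 0.8813 - 1.5710 = 0.1916 bits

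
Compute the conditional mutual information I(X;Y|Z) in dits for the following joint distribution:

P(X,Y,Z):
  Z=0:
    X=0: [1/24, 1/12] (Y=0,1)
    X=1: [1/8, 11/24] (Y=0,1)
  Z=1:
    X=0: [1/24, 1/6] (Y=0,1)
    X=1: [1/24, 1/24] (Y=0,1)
0.0071 dits

Conditional mutual information: I(X;Y|Z) = H(X|Z) + H(Y|Z) - H(X,Y|Z)

H(Z) = 0.2622
H(X,Z) = 0.4813 → H(X|Z) = 0.2191
H(Y,Z) = 0.5058 → H(Y|Z) = 0.2436
H(X,Y,Z) = 0.7178 → H(X,Y|Z) = 0.4557

I(X;Y|Z) = 0.2191 + 0.2436 - 0.4557 = 0.0071 dits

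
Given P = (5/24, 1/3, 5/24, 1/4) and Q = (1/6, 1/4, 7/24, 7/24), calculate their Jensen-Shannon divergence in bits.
0.0122 bits

Jensen-Shannon divergence is:
JSD(P||Q) = 0.5 × D_KL(P||M) + 0.5 × D_KL(Q||M)
where M = 0.5 × (P + Q) is the mixture distribution.

M = 0.5 × (5/24, 1/3, 5/24, 1/4) + 0.5 × (1/6, 1/4, 7/24, 7/24) = (3/16, 7/24, 1/4, 0.270833)

D_KL(P||M) = 0.0122 bits
D_KL(Q||M) = 0.0121 bits

JSD(P||Q) = 0.5 × 0.0122 + 0.5 × 0.0121 = 0.0122 bits

Unlike KL divergence, JSD is symmetric and bounded: 0 ≤ JSD ≤ log(2).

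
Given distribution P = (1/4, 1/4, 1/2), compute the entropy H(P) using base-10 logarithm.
0.4515 dits

Shannon entropy is H(X) = -Σ p(x) log p(x).

For P = (1/4, 1/4, 1/2):
H = -1/4 × log_10(1/4) -1/4 × log_10(1/4) -1/2 × log_10(1/2)
H = 0.4515 dits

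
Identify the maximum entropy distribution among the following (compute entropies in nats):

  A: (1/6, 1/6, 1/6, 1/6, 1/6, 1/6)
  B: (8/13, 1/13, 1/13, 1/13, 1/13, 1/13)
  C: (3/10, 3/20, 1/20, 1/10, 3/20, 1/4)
A

For a discrete distribution over n outcomes, entropy is maximized by the uniform distribution.

Computing entropies:
H(A) = 1.7918 nats
H(B) = 1.2853 nats
H(C) = 1.6569 nats

The uniform distribution (where all probabilities equal 1/6) achieves the maximum entropy of log_e(6) = 1.7918 nats.

Distribution A has the highest entropy.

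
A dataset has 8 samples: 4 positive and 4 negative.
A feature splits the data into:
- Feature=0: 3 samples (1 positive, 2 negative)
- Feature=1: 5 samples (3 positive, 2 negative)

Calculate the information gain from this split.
0.0488 bits

Information Gain = H(Y) - H(Y|Feature)

Before split:
P(positive) = 4/8 = 0.5000
H(Y) = 1.0000 bits

After split:
Feature=0: H = 0.9183 bits (weight = 3/8)
Feature=1: H = 0.9710 bits (weight = 5/8)
H(Y|Feature) = (3/8)×0.9183 + (5/8)×0.9710 = 0.9512 bits

Information Gain = 1.0000 - 0.9512 = 0.0488 bits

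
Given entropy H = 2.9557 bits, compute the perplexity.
7.7581

Perplexity is 2^H (or exp(H) for natural log).

H = 2.9557 bits
Perplexity = 2^2.9557 = 7.7581

Interpretation: The model's uncertainty is equivalent to choosing uniformly among 7.8 options.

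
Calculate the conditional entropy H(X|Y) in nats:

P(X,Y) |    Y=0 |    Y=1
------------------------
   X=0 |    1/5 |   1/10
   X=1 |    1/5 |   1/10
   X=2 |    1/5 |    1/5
1.0751 nats

Using the chain rule: H(X|Y) = H(X,Y) - H(Y)

First, compute H(X,Y) = 1.7481 nats

Marginal P(Y) = (3/5, 2/5)
H(Y) = 0.6730 nats

H(X|Y) = H(X,Y) - H(Y) = 1.7481 - 0.6730 = 1.0751 nats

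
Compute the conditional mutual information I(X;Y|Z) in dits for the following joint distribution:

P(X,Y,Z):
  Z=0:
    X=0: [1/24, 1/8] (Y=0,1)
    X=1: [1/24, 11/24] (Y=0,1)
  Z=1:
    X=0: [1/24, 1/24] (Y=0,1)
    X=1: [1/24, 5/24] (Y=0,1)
0.0135 dits

Conditional mutual information: I(X;Y|Z) = H(X|Z) + H(Y|Z) - H(X,Y|Z)

H(Z) = 0.2764
H(X,Z) = 0.5207 → H(X|Z) = 0.2442
H(Y,Z) = 0.4669 → H(Y|Z) = 0.1905
H(X,Y,Z) = 0.6976 → H(X,Y|Z) = 0.4212

I(X;Y|Z) = 0.2442 + 0.1905 - 0.4212 = 0.0135 dits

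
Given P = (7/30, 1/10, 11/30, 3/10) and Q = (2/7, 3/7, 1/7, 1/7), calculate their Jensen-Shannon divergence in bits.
0.1385 bits

Jensen-Shannon divergence is:
JSD(P||Q) = 0.5 × D_KL(P||M) + 0.5 × D_KL(Q||M)
where M = 0.5 × (P + Q) is the mixture distribution.

M = 0.5 × (7/30, 1/10, 11/30, 3/10) + 0.5 × (2/7, 3/7, 1/7, 1/7) = (0.259524, 0.264286, 0.254762, 0.221429)

D_KL(P||M) = 0.1480 bits
D_KL(Q||M) = 0.1290 bits

JSD(P||Q) = 0.5 × 0.1480 + 0.5 × 0.1290 = 0.1385 bits

Unlike KL divergence, JSD is symmetric and bounded: 0 ≤ JSD ≤ log(2).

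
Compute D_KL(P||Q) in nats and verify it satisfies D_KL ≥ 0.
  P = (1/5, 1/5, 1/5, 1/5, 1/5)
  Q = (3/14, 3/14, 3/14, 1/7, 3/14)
0.0121 nats

KL divergence satisfies the Gibbs inequality: D_KL(P||Q) ≥ 0 for all distributions P, Q.

D_KL(P||Q) = Σ p(x) log(p(x)/q(x))
Term by term:
  x=0: 1/5 × log_e[(1/5)/(3/14)] = -0.0138
  x=1: 1/5 × log_e[(1/5)/(3/14)] = -0.0138
  x=2: 1/5 × log_e[(1/5)/(3/14)] = -0.0138
  x=3: 1/5 × log_e[(1/5)/(1/7)] = 0.0673
  x=4: 1/5 × log_e[(1/5)/(3/14)] = -0.0138
D_KL(P||Q) = 0.0121 nats

D_KL(P||Q) = 0.0121 ≥ 0 ✓

This non-negativity is a fundamental property: relative entropy cannot be negative because it measures how different Q is from P.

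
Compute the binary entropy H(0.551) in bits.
0.9925 bits

The binary entropy function is:
H(p) = -p log(p) - (1-p) log(1-p)

H(0.551) = -0.551 × log_2(0.551) - 0.449 × log_2(0.449)
H(0.551) = 0.9925 bits

Note: Binary entropy is maximized at p=0.5 (H=1 bit) and minimized at p=0 or p=1 (H=0).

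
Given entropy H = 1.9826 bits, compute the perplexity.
3.9520

Perplexity is 2^H (or exp(H) for natural log).

H = 1.9826 bits
Perplexity = 2^1.9826 = 3.9520

Interpretation: The model's uncertainty is equivalent to choosing uniformly among 4.0 options.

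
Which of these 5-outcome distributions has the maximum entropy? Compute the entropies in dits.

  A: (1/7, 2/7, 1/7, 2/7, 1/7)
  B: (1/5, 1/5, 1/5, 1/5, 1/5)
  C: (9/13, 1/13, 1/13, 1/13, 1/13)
B

For a discrete distribution over n outcomes, entropy is maximized by the uniform distribution.

Computing entropies:
H(A) = 0.6731 dits
H(B) = 0.6990 dits
H(C) = 0.4533 dits

The uniform distribution (where all probabilities equal 1/5) achieves the maximum entropy of log_10(5) = 0.6990 dits.

Distribution B has the highest entropy.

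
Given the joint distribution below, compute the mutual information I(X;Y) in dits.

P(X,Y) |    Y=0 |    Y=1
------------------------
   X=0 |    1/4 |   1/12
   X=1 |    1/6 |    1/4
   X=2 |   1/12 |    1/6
0.0287 dits

Mutual information: I(X;Y) = H(X) + H(Y) - H(X,Y)

Marginals:
P(X) = (1/3, 5/12, 1/4), H(X) = 0.4680 dits
P(Y) = (1/2, 1/2), H(Y) = 0.3010 dits

Joint entropy: H(X,Y) = 0.7403 dits

I(X;Y) = 0.4680 + 0.3010 - 0.7403 = 0.0287 dits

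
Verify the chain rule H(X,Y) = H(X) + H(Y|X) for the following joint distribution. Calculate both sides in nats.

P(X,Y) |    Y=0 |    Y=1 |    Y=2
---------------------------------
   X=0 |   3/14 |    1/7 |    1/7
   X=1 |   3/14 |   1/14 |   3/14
H(X,Y) = 1.7348, H(X) = 0.6931, H(Y|X) = 1.0416 (all in nats)

Chain rule: H(X,Y) = H(X) + H(Y|X)

Left side — joint entropy directly:
H(X,Y) = -Σ p(x,y) log p(x,y) = 1.7348 nats

Right side — compute H(Y|X) from the conditional distributions:
P(X) = (1/2, 1/2), so H(X) = 0.6931 nats
H(Y|X) = Σ_x P(X=x) · H(Y|X=x):
  P(Y|X=0) = (3/7, 2/7, 2/7), H(Y|X=0) = 1.0790, weight P(X=0) = 1/2
  P(Y|X=1) = (3/7, 1/7, 3/7), H(Y|X=1) = 1.0042, weight P(X=1) = 1/2
H(Y|X) = 1.0416 nats

H(X) + H(Y|X) = 0.6931 + 1.0416 = 1.7348 nats

Both sides equal 1.7348 nats. ✓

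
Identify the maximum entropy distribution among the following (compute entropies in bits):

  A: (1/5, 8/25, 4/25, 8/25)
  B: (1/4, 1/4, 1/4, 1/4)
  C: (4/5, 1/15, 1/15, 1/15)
B

For a discrete distribution over n outcomes, entropy is maximized by the uniform distribution.

Computing entropies:
H(A) = 1.9395 bits
H(B) = 2.0000 bits
H(C) = 1.0389 bits

The uniform distribution (where all probabilities equal 1/4) achieves the maximum entropy of log_2(4) = 2.0000 bits.

Distribution B has the highest entropy.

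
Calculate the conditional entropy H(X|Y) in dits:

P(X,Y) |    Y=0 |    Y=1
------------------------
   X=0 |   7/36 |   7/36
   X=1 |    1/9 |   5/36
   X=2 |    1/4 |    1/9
0.4599 dits

Using the chain rule: H(X|Y) = H(X,Y) - H(Y)

First, compute H(X,Y) = 0.7582 dits

Marginal P(Y) = (5/9, 4/9)
H(Y) = 0.2983 dits

H(X|Y) = H(X,Y) - H(Y) = 0.7582 - 0.2983 = 0.4599 dits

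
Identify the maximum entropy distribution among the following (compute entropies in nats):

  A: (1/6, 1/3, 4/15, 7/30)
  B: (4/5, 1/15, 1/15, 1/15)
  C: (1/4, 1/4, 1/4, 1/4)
C

For a discrete distribution over n outcomes, entropy is maximized by the uniform distribution.

Computing entropies:
H(A) = 1.3569 nats
H(B) = 0.7201 nats
H(C) = 1.3863 nats

The uniform distribution (where all probabilities equal 1/4) achieves the maximum entropy of log_e(4) = 1.3863 nats.

Distribution C has the highest entropy.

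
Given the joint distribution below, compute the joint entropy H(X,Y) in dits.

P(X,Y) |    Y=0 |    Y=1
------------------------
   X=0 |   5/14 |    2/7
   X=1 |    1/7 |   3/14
0.5792 dits

Joint entropy is H(X,Y) = -Σ_{x,y} p(x,y) log p(x,y).

Summing over all non-zero entries:
H(X,Y) = -[5/14·log_10(5/14) + 2/7·log_10(2/7) + 1/7·log_10(1/7) + 3/14·log_10(3/14)]
H(X,Y) = 0.5792 dits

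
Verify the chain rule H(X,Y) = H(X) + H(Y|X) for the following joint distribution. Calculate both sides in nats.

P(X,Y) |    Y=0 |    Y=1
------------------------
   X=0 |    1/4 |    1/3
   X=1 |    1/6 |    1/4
H(X,Y) = 1.3580, H(X) = 0.6792, H(Y|X) = 0.6788 (all in nats)

Chain rule: H(X,Y) = H(X) + H(Y|X)

Left side — joint entropy directly:
H(X,Y) = -Σ p(x,y) log p(x,y) = 1.3580 nats

Right side — compute H(Y|X) from the conditional distributions:
P(X) = (7/12, 5/12), so H(X) = 0.6792 nats
H(Y|X) = Σ_x P(X=x) · H(Y|X=x):
  P(Y|X=0) = (3/7, 4/7), H(Y|X=0) = 0.6829, weight P(X=0) = 7/12
  P(Y|X=1) = (2/5, 3/5), H(Y|X=1) = 0.6730, weight P(X=1) = 5/12
H(Y|X) = 0.6788 nats

H(X) + H(Y|X) = 0.6792 + 0.6788 = 1.3580 nats

Both sides equal 1.3580 nats. ✓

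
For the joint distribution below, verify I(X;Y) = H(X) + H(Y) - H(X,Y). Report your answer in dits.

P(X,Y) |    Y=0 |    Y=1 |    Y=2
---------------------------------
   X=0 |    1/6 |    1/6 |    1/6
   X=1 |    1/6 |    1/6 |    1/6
I(X;Y) = 0.0000 dits

Mutual information has multiple equivalent forms:
- I(X;Y) = H(X) - H(X|Y)
- I(X;Y) = H(Y) - H(Y|X)
- I(X;Y) = H(X) + H(Y) - H(X,Y)

Computing all quantities:
H(X) = 0.3010, H(Y) = 0.4771, H(X,Y) = 0.7782
H(X|Y) = 0.3010, H(Y|X) = 0.4771

Verification:
H(X) - H(X|Y) = 0.3010 - 0.3010 = 0.0000
H(Y) - H(Y|X) = 0.4771 - 0.4771 = 0.0000
H(X) + H(Y) - H(X,Y) = 0.3010 + 0.4771 - 0.7782 = 0.0000

All forms give I(X;Y) = 0.0000 dits. ✓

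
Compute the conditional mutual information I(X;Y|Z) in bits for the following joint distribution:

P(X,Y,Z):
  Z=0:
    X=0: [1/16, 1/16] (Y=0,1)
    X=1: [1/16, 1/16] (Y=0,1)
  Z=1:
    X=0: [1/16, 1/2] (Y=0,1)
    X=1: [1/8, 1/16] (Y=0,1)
0.1532 bits

Conditional mutual information: I(X;Y|Z) = H(X|Z) + H(Y|Z) - H(X,Y|Z)

H(Z) = 0.8113
H(X,Z) = 1.6697 → H(X|Z) = 0.8585
H(Y,Z) = 1.6697 → H(Y|Z) = 0.8585
H(X,Y,Z) = 2.3750 → H(X,Y|Z) = 1.5637

I(X;Y|Z) = 0.8585 + 0.8585 - 1.5637 = 0.1532 bits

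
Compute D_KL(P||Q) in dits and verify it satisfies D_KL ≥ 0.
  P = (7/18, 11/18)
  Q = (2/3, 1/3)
0.0698 dits

KL divergence satisfies the Gibbs inequality: D_KL(P||Q) ≥ 0 for all distributions P, Q.

D_KL(P||Q) = Σ p(x) log(p(x)/q(x))
Term by term:
  x=0: 7/18 × log_10[(7/18)/(2/3)] = -0.0910
  x=1: 11/18 × log_10[(11/18)/(1/3)] = 0.1609
D_KL(P||Q) = 0.0698 dits

D_KL(P||Q) = 0.0698 ≥ 0 ✓

This non-negativity is a fundamental property: relative entropy cannot be negative because it measures how different Q is from P.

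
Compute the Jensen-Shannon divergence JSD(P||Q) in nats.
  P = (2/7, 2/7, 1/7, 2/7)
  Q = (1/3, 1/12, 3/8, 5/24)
0.0603 nats

Jensen-Shannon divergence is:
JSD(P||Q) = 0.5 × D_KL(P||M) + 0.5 × D_KL(Q||M)
where M = 0.5 × (P + Q) is the mixture distribution.

M = 0.5 × (2/7, 2/7, 1/7, 2/7) + 0.5 × (1/3, 1/12, 3/8, 5/24) = (0.309524, 0.184524, 0.258929, 0.247024)

D_KL(P||M) = 0.0587 nats
D_KL(Q||M) = 0.0619 nats

JSD(P||Q) = 0.5 × 0.0587 + 0.5 × 0.0619 = 0.0603 nats

Unlike KL divergence, JSD is symmetric and bounded: 0 ≤ JSD ≤ log(2).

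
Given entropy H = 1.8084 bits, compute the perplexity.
3.5025

Perplexity is 2^H (or exp(H) for natural log).

H = 1.8084 bits
Perplexity = 2^1.8084 = 3.5025

Interpretation: The model's uncertainty is equivalent to choosing uniformly among 3.5 options.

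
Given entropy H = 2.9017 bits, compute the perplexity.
7.4731

Perplexity is 2^H (or exp(H) for natural log).

H = 2.9017 bits
Perplexity = 2^2.9017 = 7.4731

Interpretation: The model's uncertainty is equivalent to choosing uniformly among 7.5 options.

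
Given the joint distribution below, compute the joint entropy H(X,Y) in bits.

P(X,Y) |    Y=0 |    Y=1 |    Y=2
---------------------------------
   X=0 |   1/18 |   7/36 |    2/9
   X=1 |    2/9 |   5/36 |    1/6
2.4818 bits

Joint entropy is H(X,Y) = -Σ_{x,y} p(x,y) log p(x,y).

Summing over all non-zero entries:
H(X,Y) = -[1/18·log_2(1/18) + 7/36·log_2(7/36) + 2/9·log_2(2/9) + 2/9·log_2(2/9) + 5/36·log_2(5/36) + 1/6·log_2(1/6)]
H(X,Y) = 2.4818 bits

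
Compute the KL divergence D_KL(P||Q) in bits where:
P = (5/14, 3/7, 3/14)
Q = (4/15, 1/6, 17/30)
0.4338 bits

KL divergence: D_KL(P||Q) = Σ p(x) log(p(x)/q(x))

Computing term by term:
  x=0: 5/14 × log_2[(5/14)/(4/15)] = 5/14 × 0.4215 = 0.1505
  x=1: 3/7 × log_2[(3/7)/(1/6)] = 3/7 × 1.3626 = 0.5840
  x=2: 3/14 × log_2[(3/14)/(17/30)] = 3/14 × -1.4030 = -0.3006

D_KL(P||Q) = 0.4338 bits

Note: KL divergence is always non-negative and equals 0 iff P = Q.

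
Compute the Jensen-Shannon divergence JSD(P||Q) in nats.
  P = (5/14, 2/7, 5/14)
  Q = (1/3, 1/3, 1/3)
0.0013 nats

Jensen-Shannon divergence is:
JSD(P||Q) = 0.5 × D_KL(P||M) + 0.5 × D_KL(Q||M)
where M = 0.5 × (P + Q) is the mixture distribution.

M = 0.5 × (5/14, 2/7, 5/14) + 0.5 × (1/3, 1/3, 1/3) = (0.345238, 0.309524, 0.345238)

D_KL(P||M) = 0.0013 nats
D_KL(Q||M) = 0.0013 nats

JSD(P||Q) = 0.5 × 0.0013 + 0.5 × 0.0013 = 0.0013 nats

Unlike KL divergence, JSD is symmetric and bounded: 0 ≤ JSD ≤ log(2).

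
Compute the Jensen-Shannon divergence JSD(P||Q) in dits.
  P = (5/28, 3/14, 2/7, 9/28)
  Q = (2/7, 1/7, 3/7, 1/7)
0.0150 dits

Jensen-Shannon divergence is:
JSD(P||Q) = 0.5 × D_KL(P||M) + 0.5 × D_KL(Q||M)
where M = 0.5 × (P + Q) is the mixture distribution.

M = 0.5 × (5/28, 3/14, 2/7, 9/28) + 0.5 × (2/7, 1/7, 3/7, 1/7) = (0.232143, 5/28, 5/14, 0.232143)

D_KL(P||M) = 0.0144 dits
D_KL(Q||M) = 0.0157 dits

JSD(P||Q) = 0.5 × 0.0144 + 0.5 × 0.0157 = 0.0150 dits

Unlike KL divergence, JSD is symmetric and bounded: 0 ≤ JSD ≤ log(2).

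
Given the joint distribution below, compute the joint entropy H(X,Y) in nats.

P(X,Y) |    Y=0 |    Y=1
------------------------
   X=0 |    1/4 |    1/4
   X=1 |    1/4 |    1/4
1.3863 nats

Joint entropy is H(X,Y) = -Σ_{x,y} p(x,y) log p(x,y).

Summing over all non-zero entries:
H(X,Y) = -[1/4·log_e(1/4) + 1/4·log_e(1/4) + 1/4·log_e(1/4) + 1/4·log_e(1/4)]
H(X,Y) = 1.3863 nats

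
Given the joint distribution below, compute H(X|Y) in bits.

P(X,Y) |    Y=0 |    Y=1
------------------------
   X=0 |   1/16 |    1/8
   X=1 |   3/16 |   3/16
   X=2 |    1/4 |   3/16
1.4835 bits

Using the chain rule: H(X|Y) = H(X,Y) - H(Y)

First, compute H(X,Y) = 2.4835 bits

Marginal P(Y) = (1/2, 1/2)
H(Y) = 1.0000 bits

H(X|Y) = H(X,Y) - H(Y) = 2.4835 - 1.0000 = 1.4835 bits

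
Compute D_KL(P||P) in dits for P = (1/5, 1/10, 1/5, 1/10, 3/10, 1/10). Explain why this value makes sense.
0.0000 dits

KL divergence satisfies the Gibbs inequality: D_KL(P||Q) ≥ 0 for all distributions P, Q.

D_KL(P||Q) = Σ p(x) log(p(x)/q(x))
Each term is p(x) × log_10(p(x)/p(x)) = p(x) × log_10(1) = 0, so the sum is 0.
D_KL(P||Q) = 0.0000 dits

When P = Q, the KL divergence is exactly 0, as there is no 'divergence' between identical distributions.

This non-negativity is a fundamental property: relative entropy cannot be negative because it measures how different Q is from P.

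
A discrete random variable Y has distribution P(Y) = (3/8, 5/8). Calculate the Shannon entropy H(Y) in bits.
0.9544 bits

Shannon entropy is H(X) = -Σ p(x) log p(x).

For P = (3/8, 5/8):
H = -3/8 × log_2(3/8) -5/8 × log_2(5/8)
H = 0.9544 bits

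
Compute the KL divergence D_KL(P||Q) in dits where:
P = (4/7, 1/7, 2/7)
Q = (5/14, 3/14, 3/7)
0.0412 dits

KL divergence: D_KL(P||Q) = Σ p(x) log(p(x)/q(x))

Computing term by term:
  x=0: 4/7 × log_10[(4/7)/(5/14)] = 4/7 × 0.2041 = 0.1166
  x=1: 1/7 × log_10[(1/7)/(3/14)] = 1/7 × -0.1761 = -0.0252
  x=2: 2/7 × log_10[(2/7)/(3/7)] = 2/7 × -0.1761 = -0.0503

D_KL(P||Q) = 0.0412 dits

Note: KL divergence is always non-negative and equals 0 iff P = Q.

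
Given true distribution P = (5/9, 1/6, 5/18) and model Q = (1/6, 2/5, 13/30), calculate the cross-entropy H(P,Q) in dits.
0.5995 dits

Cross-entropy: H(P,Q) = -Σ p(x) log q(x)

Alternatively: H(P,Q) = H(P) + D_KL(P||Q)
H(P) = 0.4260 dits
D_KL(P||Q) = 0.1735 dits

H(P,Q) = 0.4260 + 0.1735 = 0.5995 dits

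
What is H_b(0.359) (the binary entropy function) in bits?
0.9418 bits

The binary entropy function is:
H(p) = -p log(p) - (1-p) log(1-p)

H(0.359) = -0.359 × log_2(0.359) - 0.641 × log_2(0.641)
H(0.359) = 0.9418 bits

Note: Binary entropy is maximized at p=0.5 (H=1 bit) and minimized at p=0 or p=1 (H=0).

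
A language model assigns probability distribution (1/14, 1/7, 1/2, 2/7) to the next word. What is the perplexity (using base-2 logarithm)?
3.2252

Perplexity is 2^H (or exp(H) for natural log).

First, H = -Σ p log p = 1.6894 bits
Perplexity = 2^1.6894 = 3.2252

Interpretation: The model's uncertainty is equivalent to choosing uniformly among 3.2 options.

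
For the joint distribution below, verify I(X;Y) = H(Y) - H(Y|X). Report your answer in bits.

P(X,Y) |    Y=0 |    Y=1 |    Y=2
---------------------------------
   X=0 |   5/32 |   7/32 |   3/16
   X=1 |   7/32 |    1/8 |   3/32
I(X;Y) = 0.0379 bits

Mutual information has multiple equivalent forms:
- I(X;Y) = H(X) - H(X|Y)
- I(X;Y) = H(Y) - H(Y|X)
- I(X;Y) = H(X) + H(Y) - H(X,Y)

Computing all quantities:
H(X) = 0.9887, H(Y) = 1.5749, H(X,Y) = 2.5257
H(X|Y) = 0.9508, H(Y|X) = 1.5370

Verification:
H(X) - H(X|Y) = 0.9887 - 0.9508 = 0.0379
H(Y) - H(Y|X) = 1.5749 - 1.5370 = 0.0379
H(X) + H(Y) - H(X,Y) = 0.9887 + 1.5749 - 2.5257 = 0.0379

All forms give I(X;Y) = 0.0379 bits. ✓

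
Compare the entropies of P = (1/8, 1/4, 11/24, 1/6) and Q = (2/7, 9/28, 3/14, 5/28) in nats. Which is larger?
Q

Computing entropies in nats:
H(P) = 1.2627
H(Q) = 1.3605

Distribution Q has higher entropy.

Intuition: The distribution closer to uniform (more spread out) has higher entropy.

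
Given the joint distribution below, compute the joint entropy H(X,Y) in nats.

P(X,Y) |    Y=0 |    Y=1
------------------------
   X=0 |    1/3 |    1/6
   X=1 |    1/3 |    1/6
1.3297 nats

Joint entropy is H(X,Y) = -Σ_{x,y} p(x,y) log p(x,y).

Summing over all non-zero entries:
H(X,Y) = -[1/3·log_e(1/3) + 1/6·log_e(1/6) + 1/3·log_e(1/3) + 1/6·log_e(1/6)]
H(X,Y) = 1.3297 nats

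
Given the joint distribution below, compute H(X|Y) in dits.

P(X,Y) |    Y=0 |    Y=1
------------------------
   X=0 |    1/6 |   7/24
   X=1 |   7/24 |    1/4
0.2928 dits

Using the chain rule: H(X|Y) = H(X,Y) - H(Y)

First, compute H(X,Y) = 0.5924 dits

Marginal P(Y) = (11/24, 13/24)
H(Y) = 0.2995 dits

H(X|Y) = H(X,Y) - H(Y) = 0.5924 - 0.2995 = 0.2928 dits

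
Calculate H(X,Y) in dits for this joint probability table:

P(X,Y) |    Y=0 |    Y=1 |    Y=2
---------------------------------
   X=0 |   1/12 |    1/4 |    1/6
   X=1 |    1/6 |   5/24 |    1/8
0.7546 dits

Joint entropy is H(X,Y) = -Σ_{x,y} p(x,y) log p(x,y).

Summing over all non-zero entries:
H(X,Y) = -[1/12·log_10(1/12) + 1/4·log_10(1/4) + 1/6·log_10(1/6) + 1/6·log_10(1/6) + 5/24·log_10(5/24) + 1/8·log_10(1/8)]
H(X,Y) = 0.7546 dits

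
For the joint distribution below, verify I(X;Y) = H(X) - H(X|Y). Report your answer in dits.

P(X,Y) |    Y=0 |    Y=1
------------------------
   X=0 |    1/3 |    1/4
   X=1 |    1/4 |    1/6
I(X;Y) = 0.0002 dits

Mutual information has multiple equivalent forms:
- I(X;Y) = H(X) - H(X|Y)
- I(X;Y) = H(Y) - H(Y|X)
- I(X;Y) = H(X) + H(Y) - H(X,Y)

Computing all quantities:
H(X) = 0.2950, H(Y) = 0.2950, H(X,Y) = 0.5898
H(X|Y) = 0.2948, H(Y|X) = 0.2948

Verification:
H(X) - H(X|Y) = 0.2950 - 0.2948 = 0.0002
H(Y) - H(Y|X) = 0.2950 - 0.2948 = 0.0002
H(X) + H(Y) - H(X,Y) = 0.2950 + 0.2950 - 0.5898 = 0.0002

All forms give I(X;Y) = 0.0002 dits. ✓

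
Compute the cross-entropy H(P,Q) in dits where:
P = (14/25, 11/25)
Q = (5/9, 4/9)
0.2979 dits

Cross-entropy: H(P,Q) = -Σ p(x) log q(x)

Alternatively: H(P,Q) = H(P) + D_KL(P||Q)
H(P) = 0.2979 dits
D_KL(P||Q) = 0.0000 dits

H(P,Q) = 0.2979 + 0.0000 = 0.2979 dits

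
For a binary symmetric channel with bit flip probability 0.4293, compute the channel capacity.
0.0145 bits

For a binary symmetric channel (BSC) with error probability p:
Capacity C = 1 - H(p) bits per symbol

where H(p) = -p log₂(p) - (1-p) log₂(1-p) is the binary entropy function.

H(0.4293) = 0.9855 bits
C = 1 - 0.9855 = 0.0145 bits per symbol

This means we can reliably transmit up to 0.0145 bits of information per channel use.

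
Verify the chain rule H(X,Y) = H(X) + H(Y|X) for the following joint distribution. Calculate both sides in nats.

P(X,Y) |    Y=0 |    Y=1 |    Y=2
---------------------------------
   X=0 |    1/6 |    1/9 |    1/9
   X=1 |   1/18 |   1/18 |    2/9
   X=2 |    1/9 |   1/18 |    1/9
H(X,Y) = 2.0911, H(X) = 1.0893, H(Y|X) = 1.0018 (all in nats)

Chain rule: H(X,Y) = H(X) + H(Y|X)

Left side — joint entropy directly:
H(X,Y) = -Σ p(x,y) log p(x,y) = 2.0911 nats

Right side — compute H(Y|X) from the conditional distributions:
P(X) = (7/18, 1/3, 5/18), so H(X) = 1.0893 nats
H(Y|X) = Σ_x P(X=x) · H(Y|X=x):
  P(Y|X=0) = (3/7, 2/7, 2/7), H(Y|X=0) = 1.0790, weight P(X=0) = 7/18
  P(Y|X=1) = (1/6, 1/6, 2/3), H(Y|X=1) = 0.8676, weight P(X=1) = 1/3
  P(Y|X=2) = (2/5, 1/5, 2/5), H(Y|X=2) = 1.0549, weight P(X=2) = 5/18
H(Y|X) = 1.0018 nats

H(X) + H(Y|X) = 1.0893 + 1.0018 = 2.0911 nats

Both sides equal 2.0911 nats. ✓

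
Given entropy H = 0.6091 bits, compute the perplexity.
1.5253

Perplexity is 2^H (or exp(H) for natural log).

H = 0.6091 bits
Perplexity = 2^0.6091 = 1.5253

Interpretation: The model's uncertainty is equivalent to choosing uniformly among 1.5 options.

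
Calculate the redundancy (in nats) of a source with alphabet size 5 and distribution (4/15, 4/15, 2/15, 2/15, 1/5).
0.0453 nats

Redundancy measures how far a source is from maximum entropy:
R = H_max - H(X)

Maximum entropy for 5 symbols: H_max = log_e(5) = 1.6094 nats
Actual entropy: H(X) = 1.5641 nats
Redundancy: R = 1.6094 - 1.5641 = 0.0453 nats

This redundancy represents potential for compression: the source could be compressed by 0.0453 nats per symbol.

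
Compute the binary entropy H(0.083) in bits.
0.4127 bits

The binary entropy function is:
H(p) = -p log(p) - (1-p) log(1-p)

H(0.083) = -0.083 × log_2(0.083) - 0.917 × log_2(0.917)
H(0.083) = 0.4127 bits

Note: Binary entropy is maximized at p=0.5 (H=1 bit) and minimized at p=0 or p=1 (H=0).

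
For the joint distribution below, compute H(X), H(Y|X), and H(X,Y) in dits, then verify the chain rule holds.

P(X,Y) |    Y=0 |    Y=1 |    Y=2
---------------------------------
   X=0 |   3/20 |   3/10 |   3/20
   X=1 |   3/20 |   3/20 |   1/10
H(X,Y) = 0.7512, H(X) = 0.2923, H(Y|X) = 0.4589 (all in dits)

Chain rule: H(X,Y) = H(X) + H(Y|X)

Left side — joint entropy directly:
H(X,Y) = -Σ p(x,y) log p(x,y) = 0.7512 dits

Right side — compute H(Y|X) from the conditional distributions:
P(X) = (3/5, 2/5), so H(X) = 0.2923 dits
H(Y|X) = Σ_x P(X=x) · H(Y|X=x):
  P(Y|X=0) = (1/4, 1/2, 1/4), H(Y|X=0) = 0.4515, weight P(X=0) = 3/5
  P(Y|X=1) = (3/8, 3/8, 1/4), H(Y|X=1) = 0.4700, weight P(X=1) = 2/5
H(Y|X) = 0.4589 dits

H(X) + H(Y|X) = 0.2923 + 0.4589 = 0.7512 dits

Both sides equal 0.7512 dits. ✓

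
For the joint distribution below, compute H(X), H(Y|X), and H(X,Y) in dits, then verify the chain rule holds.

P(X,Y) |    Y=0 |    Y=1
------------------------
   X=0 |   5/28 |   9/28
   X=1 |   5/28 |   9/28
H(X,Y) = 0.5841, H(X) = 0.3010, H(Y|X) = 0.2831 (all in dits)

Chain rule: H(X,Y) = H(X) + H(Y|X)

Left side — joint entropy directly:
H(X,Y) = -Σ p(x,y) log p(x,y) = 0.5841 dits

Right side — compute H(Y|X) from the conditional distributions:
P(X) = (1/2, 1/2), so H(X) = 0.3010 dits
H(Y|X) = Σ_x P(X=x) · H(Y|X=x):
  P(Y|X=0) = (5/14, 9/14), H(Y|X=0) = 0.2831, weight P(X=0) = 1/2
  P(Y|X=1) = (5/14, 9/14), H(Y|X=1) = 0.2831, weight P(X=1) = 1/2
H(Y|X) = 0.2831 dits

H(X) + H(Y|X) = 0.3010 + 0.2831 = 0.5841 dits

Both sides equal 0.5841 dits. ✓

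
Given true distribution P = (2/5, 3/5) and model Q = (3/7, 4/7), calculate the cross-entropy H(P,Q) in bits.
0.9734 bits

Cross-entropy: H(P,Q) = -Σ p(x) log q(x)

Alternatively: H(P,Q) = H(P) + D_KL(P||Q)
H(P) = 0.9710 bits
D_KL(P||Q) = 0.0024 bits

H(P,Q) = 0.9710 + 0.0024 = 0.9734 bits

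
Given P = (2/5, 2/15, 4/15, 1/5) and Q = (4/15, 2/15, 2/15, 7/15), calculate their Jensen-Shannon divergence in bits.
0.0656 bits

Jensen-Shannon divergence is:
JSD(P||Q) = 0.5 × D_KL(P||M) + 0.5 × D_KL(Q||M)
where M = 0.5 × (P + Q) is the mixture distribution.

M = 0.5 × (2/5, 2/15, 4/15, 1/5) + 0.5 × (4/15, 2/15, 2/15, 7/15) = (1/3, 2/15, 1/5, 1/3)

D_KL(P||M) = 0.0685 bits
D_KL(Q||M) = 0.0627 bits

JSD(P||Q) = 0.5 × 0.0685 + 0.5 × 0.0627 = 0.0656 bits

Unlike KL divergence, JSD is symmetric and bounded: 0 ≤ JSD ≤ log(2).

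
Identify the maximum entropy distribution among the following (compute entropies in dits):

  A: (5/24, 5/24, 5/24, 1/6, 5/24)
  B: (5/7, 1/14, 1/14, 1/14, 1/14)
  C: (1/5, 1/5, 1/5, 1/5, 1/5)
C

For a discrete distribution over n outcomes, entropy is maximized by the uniform distribution.

Computing entropies:
H(A) = 0.6974 dits
H(B) = 0.4318 dits
H(C) = 0.6990 dits

The uniform distribution (where all probabilities equal 1/5) achieves the maximum entropy of log_10(5) = 0.6990 dits.

Distribution C has the highest entropy.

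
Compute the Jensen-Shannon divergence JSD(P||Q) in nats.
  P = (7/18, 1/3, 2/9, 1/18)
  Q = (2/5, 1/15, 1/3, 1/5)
0.0758 nats

Jensen-Shannon divergence is:
JSD(P||Q) = 0.5 × D_KL(P||M) + 0.5 × D_KL(Q||M)
where M = 0.5 × (P + Q) is the mixture distribution.

M = 0.5 × (7/18, 1/3, 2/9, 1/18) + 0.5 × (2/5, 1/15, 1/3, 1/5) = (0.394444, 1/5, 5/18, 0.127778)

D_KL(P||M) = 0.0689 nats
D_KL(Q||M) = 0.0827 nats

JSD(P||Q) = 0.5 × 0.0689 + 0.5 × 0.0827 = 0.0758 nats

Unlike KL divergence, JSD is symmetric and bounded: 0 ≤ JSD ≤ log(2).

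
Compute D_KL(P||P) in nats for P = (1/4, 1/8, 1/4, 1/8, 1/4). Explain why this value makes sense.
0.0000 nats

KL divergence satisfies the Gibbs inequality: D_KL(P||Q) ≥ 0 for all distributions P, Q.

D_KL(P||Q) = Σ p(x) log(p(x)/q(x))
Each term is p(x) × log_e(p(x)/p(x)) = p(x) × log_e(1) = 0, so the sum is 0.
D_KL(P||Q) = 0.0000 nats

When P = Q, the KL divergence is exactly 0, as there is no 'divergence' between identical distributions.

This non-negativity is a fundamental property: relative entropy cannot be negative because it measures how different Q is from P.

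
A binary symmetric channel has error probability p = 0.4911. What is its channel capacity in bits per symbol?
0.0002 bits

For a binary symmetric channel (BSC) with error probability p:
Capacity C = 1 - H(p) bits per symbol

where H(p) = -p log₂(p) - (1-p) log₂(1-p) is the binary entropy function.

H(0.4911) = 0.9998 bits
C = 1 - 0.9998 = 0.0002 bits per symbol

This means we can reliably transmit up to 0.0002 bits of information per channel use.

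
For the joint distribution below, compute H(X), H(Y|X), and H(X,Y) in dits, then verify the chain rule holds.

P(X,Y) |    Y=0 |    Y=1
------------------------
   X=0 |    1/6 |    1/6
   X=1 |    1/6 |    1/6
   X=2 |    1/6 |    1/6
H(X,Y) = 0.7782, H(X) = 0.4771, H(Y|X) = 0.3010 (all in dits)

Chain rule: H(X,Y) = H(X) + H(Y|X)

Left side — joint entropy directly:
H(X,Y) = -Σ p(x,y) log p(x,y) = 0.7782 dits

Right side — compute H(Y|X) from the conditional distributions:
P(X) = (1/3, 1/3, 1/3), so H(X) = 0.4771 dits
H(Y|X) = Σ_x P(X=x) · H(Y|X=x):
  P(Y|X=0) = (1/2, 1/2), H(Y|X=0) = 0.3010, weight P(X=0) = 1/3
  P(Y|X=1) = (1/2, 1/2), H(Y|X=1) = 0.3010, weight P(X=1) = 1/3
  P(Y|X=2) = (1/2, 1/2), H(Y|X=2) = 0.3010, weight P(X=2) = 1/3
H(Y|X) = 0.3010 dits

H(X) + H(Y|X) = 0.4771 + 0.3010 = 0.7782 dits

Both sides equal 0.7782 dits. ✓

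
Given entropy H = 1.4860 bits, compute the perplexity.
2.8011

Perplexity is 2^H (or exp(H) for natural log).

H = 1.4860 bits
Perplexity = 2^1.4860 = 2.8011

Interpretation: The model's uncertainty is equivalent to choosing uniformly among 2.8 options.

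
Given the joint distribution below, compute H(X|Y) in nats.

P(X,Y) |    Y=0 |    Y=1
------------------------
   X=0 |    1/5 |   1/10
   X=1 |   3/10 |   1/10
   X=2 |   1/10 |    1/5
1.0227 nats

Using the chain rule: H(X|Y) = H(X,Y) - H(Y)

First, compute H(X,Y) = 1.6957 nats

Marginal P(Y) = (3/5, 2/5)
H(Y) = 0.6730 nats

H(X|Y) = H(X,Y) - H(Y) = 1.6957 - 0.6730 = 1.0227 nats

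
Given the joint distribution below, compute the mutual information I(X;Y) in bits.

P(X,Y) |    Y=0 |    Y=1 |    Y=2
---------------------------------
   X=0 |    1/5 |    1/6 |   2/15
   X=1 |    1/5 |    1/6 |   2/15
0.0000 bits

Mutual information: I(X;Y) = H(X) + H(Y) - H(X,Y)

Marginals:
P(X) = (1/2, 1/2), H(X) = 1.0000 bits
P(Y) = (2/5, 1/3, 4/15), H(Y) = 1.5656 bits

Joint entropy: H(X,Y) = 2.5656 bits

I(X;Y) = 1.0000 + 1.5656 - 2.5656 = 0.0000 bits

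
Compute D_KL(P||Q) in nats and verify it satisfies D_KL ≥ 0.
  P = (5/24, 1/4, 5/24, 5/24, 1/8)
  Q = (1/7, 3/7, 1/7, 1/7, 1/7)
0.0844 nats

KL divergence satisfies the Gibbs inequality: D_KL(P||Q) ≥ 0 for all distributions P, Q.

D_KL(P||Q) = Σ p(x) log(p(x)/q(x))
Term by term:
  x=0: 5/24 × log_e[(5/24)/(1/7)] = 0.0786
  x=1: 1/4 × log_e[(1/4)/(3/7)] = -0.1347
  x=2: 5/24 × log_e[(5/24)/(1/7)] = 0.0786
  x=3: 5/24 × log_e[(5/24)/(1/7)] = 0.0786
  x=4: 1/8 × log_e[(1/8)/(1/7)] = -0.0167
D_KL(P||Q) = 0.0844 nats

D_KL(P||Q) = 0.0844 ≥ 0 ✓

This non-negativity is a fundamental property: relative entropy cannot be negative because it measures how different Q is from P.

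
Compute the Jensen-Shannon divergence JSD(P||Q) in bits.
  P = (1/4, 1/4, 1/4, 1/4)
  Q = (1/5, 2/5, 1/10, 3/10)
0.0402 bits

Jensen-Shannon divergence is:
JSD(P||Q) = 0.5 × D_KL(P||M) + 0.5 × D_KL(Q||M)
where M = 0.5 × (P + Q) is the mixture distribution.

M = 0.5 × (1/4, 1/4, 1/4, 1/4) + 0.5 × (1/5, 2/5, 1/10, 3/10) = (9/40, 13/40, 7/40, 11/40)

D_KL(P||M) = 0.0376 bits
D_KL(Q||M) = 0.0428 bits

JSD(P||Q) = 0.5 × 0.0376 + 0.5 × 0.0428 = 0.0402 bits

Unlike KL divergence, JSD is symmetric and bounded: 0 ≤ JSD ≤ log(2).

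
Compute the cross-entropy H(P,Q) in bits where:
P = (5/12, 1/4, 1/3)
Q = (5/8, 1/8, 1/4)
1.6992 bits

Cross-entropy: H(P,Q) = -Σ p(x) log q(x)

Alternatively: H(P,Q) = H(P) + D_KL(P||Q)
H(P) = 1.5546 bits
D_KL(P||Q) = 0.1446 bits

H(P,Q) = 1.5546 + 0.1446 = 1.6992 bits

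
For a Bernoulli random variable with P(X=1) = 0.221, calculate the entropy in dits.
0.2294 dits

The binary entropy function is:
H(p) = -p log(p) - (1-p) log(1-p)

H(0.221) = -0.221 × log_10(0.221) - 0.779 × log_10(0.779)
H(0.221) = 0.2294 dits

Note: Binary entropy is maximized at p=0.5 (H=1 bit) and minimized at p=0 or p=1 (H=0).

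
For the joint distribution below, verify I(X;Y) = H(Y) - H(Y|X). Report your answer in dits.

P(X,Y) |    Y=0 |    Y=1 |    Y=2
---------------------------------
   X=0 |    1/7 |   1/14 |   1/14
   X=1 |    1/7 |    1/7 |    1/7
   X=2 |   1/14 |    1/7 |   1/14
I(X;Y) = 0.0123 dits

Mutual information has multiple equivalent forms:
- I(X;Y) = H(X) - H(X|Y)
- I(X;Y) = H(Y) - H(Y|X)
- I(X;Y) = H(X) + H(Y) - H(X,Y)

Computing all quantities:
H(X) = 0.4686, H(Y) = 0.4748, H(X,Y) = 0.9311
H(X|Y) = 0.4563, H(Y|X) = 0.4625

Verification:
H(X) - H(X|Y) = 0.4686 - 0.4563 = 0.0123
H(Y) - H(Y|X) = 0.4748 - 0.4625 = 0.0123
H(X) + H(Y) - H(X,Y) = 0.4686 + 0.4748 - 0.9311 = 0.0123

All forms give I(X;Y) = 0.0123 dits. ✓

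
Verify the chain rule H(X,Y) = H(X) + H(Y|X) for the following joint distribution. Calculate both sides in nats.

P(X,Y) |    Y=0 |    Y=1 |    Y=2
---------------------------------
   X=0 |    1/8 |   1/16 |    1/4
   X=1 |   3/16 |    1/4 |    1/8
H(X,Y) = 1.7002, H(X) = 0.6853, H(Y|X) = 1.0149 (all in nats)

Chain rule: H(X,Y) = H(X) + H(Y|X)

Left side — joint entropy directly:
H(X,Y) = -Σ p(x,y) log p(x,y) = 1.7002 nats

Right side — compute H(Y|X) from the conditional distributions:
P(X) = (7/16, 9/16), so H(X) = 0.6853 nats
H(Y|X) = Σ_x P(X=x) · H(Y|X=x):
  P(Y|X=0) = (2/7, 1/7, 4/7), H(Y|X=0) = 0.9557, weight P(X=0) = 7/16
  P(Y|X=1) = (1/3, 4/9, 2/9), H(Y|X=1) = 1.0609, weight P(X=1) = 9/16
H(Y|X) = 1.0149 nats

H(X) + H(Y|X) = 0.6853 + 1.0149 = 1.7002 nats

Both sides equal 1.7002 nats. ✓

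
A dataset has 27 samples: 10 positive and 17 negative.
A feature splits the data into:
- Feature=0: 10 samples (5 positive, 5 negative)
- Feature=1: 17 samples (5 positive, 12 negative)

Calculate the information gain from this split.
0.0303 bits

Information Gain = H(Y) - H(Y|Feature)

Before split:
P(positive) = 10/27 = 0.3704
H(Y) = 0.9510 bits

After split:
Feature=0: H = 1.0000 bits (weight = 10/27)
Feature=1: H = 0.8740 bits (weight = 17/27)
H(Y|Feature) = (10/27)×1.0000 + (17/27)×0.8740 = 0.9207 bits

Information Gain = 0.9510 - 0.9207 = 0.0303 bits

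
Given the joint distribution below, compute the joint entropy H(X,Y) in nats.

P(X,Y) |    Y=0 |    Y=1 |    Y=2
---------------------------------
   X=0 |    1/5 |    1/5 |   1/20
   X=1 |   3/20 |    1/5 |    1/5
1.7219 nats

Joint entropy is H(X,Y) = -Σ_{x,y} p(x,y) log p(x,y).

Summing over all non-zero entries:
H(X,Y) = -[1/5·log_e(1/5) + 1/5·log_e(1/5) + 1/20·log_e(1/20) + 3/20·log_e(3/20) + 1/5·log_e(1/5) + 1/5·log_e(1/5)]
H(X,Y) = 1.7219 nats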